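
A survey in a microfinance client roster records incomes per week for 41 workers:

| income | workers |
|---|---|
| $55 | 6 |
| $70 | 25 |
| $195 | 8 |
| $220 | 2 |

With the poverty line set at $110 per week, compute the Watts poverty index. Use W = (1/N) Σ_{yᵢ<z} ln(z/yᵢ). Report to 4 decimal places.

0.3770

Poor units: 6×$55, 25×$70 (q = 31 of N = 41).
ln(z/y) terms: ln(110/55) = 0.6931 (×6); ln(110/70) = 0.4520 (×25).
W = 15.458511 / 41 = 0.3770.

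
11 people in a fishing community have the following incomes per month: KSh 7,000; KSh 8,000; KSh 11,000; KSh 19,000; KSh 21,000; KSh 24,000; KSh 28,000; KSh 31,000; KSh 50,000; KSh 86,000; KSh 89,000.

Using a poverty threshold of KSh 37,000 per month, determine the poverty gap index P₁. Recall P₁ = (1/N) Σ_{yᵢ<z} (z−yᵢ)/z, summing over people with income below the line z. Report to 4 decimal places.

Below z: KSh 7,000, KSh 8,000, KSh 11,000, KSh 19,000, KSh 21,000, KSh 24,000, KSh 28,000, KSh 31,000 (q = 8 of N = 11).
Normalized shortfalls: (37000−7000)/37000 = 0.8108; (37000−8000)/37000 = 0.7838; (37000−11000)/37000 = 0.7027; (37000−19000)/37000 = 0.4865; (37000−21000)/37000 = 0.4324; (37000−24000)/37000 = 0.3514; (37000−28000)/37000 = 0.2432; (37000−31000)/37000 = 0.1622.
Σ = 3.972973. Dividing by the full population N = 11 gives P₁ = 0.3612.

0.3612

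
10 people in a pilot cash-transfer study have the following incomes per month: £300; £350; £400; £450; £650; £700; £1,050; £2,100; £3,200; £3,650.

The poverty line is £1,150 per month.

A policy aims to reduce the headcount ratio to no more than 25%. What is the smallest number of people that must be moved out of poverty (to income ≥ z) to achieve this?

Currently q = 7 of N = 10 are below the line (H = 0.700).
A headcount ratio of at most 25% allows at most ⌊0.25 × 10⌋ = 2 poor people.
So at least 7 − 2 = 5 must be lifted.

5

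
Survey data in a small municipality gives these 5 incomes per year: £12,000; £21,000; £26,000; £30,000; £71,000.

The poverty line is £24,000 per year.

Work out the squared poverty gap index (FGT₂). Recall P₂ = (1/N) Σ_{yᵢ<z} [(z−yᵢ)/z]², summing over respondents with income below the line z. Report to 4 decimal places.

Incomes under z: £12,000, £21,000 (q = 2 of N = 5).
Normalized shortfalls: (24000−12000)/24000 = 0.5000; (24000−21000)/24000 = 0.1250.
Squared: 0.2500; 0.0156.
Sum = 0.265625; P₂ = 0.265625 / 5 = 0.0531.

0.0531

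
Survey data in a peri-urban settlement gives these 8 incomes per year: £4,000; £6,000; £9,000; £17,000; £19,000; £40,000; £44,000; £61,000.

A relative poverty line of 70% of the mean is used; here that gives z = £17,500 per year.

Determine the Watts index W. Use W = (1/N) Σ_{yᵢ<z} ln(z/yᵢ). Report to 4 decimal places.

Below z: £4,000, £6,000, £9,000, £17,000 (q = 4 of N = 8).
Log shortfalls: ln(17500/4000) = 1.4759; ln(17500/6000) = 1.0704; ln(17500/9000) = 0.6650; ln(17500/17000) = 0.0290.
W = 3.240312 / 8 = 0.4050.

0.4050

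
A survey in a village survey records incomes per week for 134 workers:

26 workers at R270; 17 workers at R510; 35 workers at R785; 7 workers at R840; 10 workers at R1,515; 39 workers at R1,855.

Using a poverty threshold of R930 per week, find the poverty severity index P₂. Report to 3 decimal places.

Below the line: 26×R270, 17×R510, 35×R785, 7×R840 (q = 85 of N = 134).
Gap ratios (z−y)/z: (930−270)/930 = 0.7097 (×26); (930−510)/930 = 0.4516 (×17); (930−785)/930 = 0.1559 (×35); (930−840)/930 = 0.0968 (×7).
Squared: 0.5036 (×26); 0.2040 (×17); 0.0243 (×35); 0.0094 (×7).
Sum = 17.478292; P₂ = 17.478292 / 134 = 0.130.

0.130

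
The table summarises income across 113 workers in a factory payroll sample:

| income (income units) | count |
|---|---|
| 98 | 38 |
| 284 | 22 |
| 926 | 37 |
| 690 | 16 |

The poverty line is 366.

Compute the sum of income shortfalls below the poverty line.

11988

Below the line: 38×98, 22×284 (q = 60 of N = 113).
Individual gaps: 38×(366−98) = 10184; 22×(366−284) = 1804.
Aggregate gap = 11988.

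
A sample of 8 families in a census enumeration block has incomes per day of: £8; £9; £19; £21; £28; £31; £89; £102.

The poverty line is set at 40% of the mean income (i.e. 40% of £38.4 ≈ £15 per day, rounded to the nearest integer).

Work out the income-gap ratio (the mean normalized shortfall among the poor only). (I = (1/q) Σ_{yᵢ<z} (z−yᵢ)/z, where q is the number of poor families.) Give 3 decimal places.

Poor units: £8, £9 (q = 2 of N = 8).
Relative gaps: 0.4667, 0.4000; sum = 0.866667.
The income-gap ratio divides by q (the poor only): 0.866667 / 2 = 0.433.

0.433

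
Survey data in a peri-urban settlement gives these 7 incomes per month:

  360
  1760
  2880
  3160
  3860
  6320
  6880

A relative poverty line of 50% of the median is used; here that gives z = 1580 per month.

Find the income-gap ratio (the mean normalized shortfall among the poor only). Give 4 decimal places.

0.7722

Incomes under z: 360 (q = 1 of N = 7).
Relative gaps: 0.7722; sum = 0.772152.
I averages over the q = 1 poor units only: 0.772152 / 1 = 0.7722.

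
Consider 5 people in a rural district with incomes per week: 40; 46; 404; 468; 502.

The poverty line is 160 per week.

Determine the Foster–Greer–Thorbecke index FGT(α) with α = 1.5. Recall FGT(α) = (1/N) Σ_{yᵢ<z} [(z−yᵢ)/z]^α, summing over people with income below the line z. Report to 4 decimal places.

0.2502

Incomes under z: 40, 46 (q = 2 of N = 5).
Relative gaps: (160−40)/160 = 0.7500; (160−46)/160 = 0.7125.
Raised to α = 1.5: 0.64952; 0.60142.
Sum = 1.250938; FGT(1.5) = 1.250938 / 5 = 0.2502.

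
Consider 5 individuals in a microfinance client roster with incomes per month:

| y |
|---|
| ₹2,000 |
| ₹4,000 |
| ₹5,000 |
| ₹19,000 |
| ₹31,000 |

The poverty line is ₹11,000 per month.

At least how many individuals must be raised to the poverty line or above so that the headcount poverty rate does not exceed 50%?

1

Currently q = 3 of N = 5 are below the line (H = 0.600).
A headcount ratio of at most 50% allows at most ⌊0.50 × 5⌋ = 2 poor individuals.
So at least 3 − 2 = 1 must be lifted.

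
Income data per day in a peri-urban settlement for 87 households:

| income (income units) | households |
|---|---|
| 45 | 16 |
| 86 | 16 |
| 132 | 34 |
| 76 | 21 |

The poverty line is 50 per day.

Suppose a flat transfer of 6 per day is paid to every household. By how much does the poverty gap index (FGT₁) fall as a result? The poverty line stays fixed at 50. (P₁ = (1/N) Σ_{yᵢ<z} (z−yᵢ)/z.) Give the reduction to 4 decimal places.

0.0184

Before: below the line — 16×45; poverty gap index (FGT₁) = 0.018391.
After the 6 transfer: below the line — none; poverty gap index (FGT₁) = 0.000000.
Reduction = 0.018391 − 0.000000 = 0.0184.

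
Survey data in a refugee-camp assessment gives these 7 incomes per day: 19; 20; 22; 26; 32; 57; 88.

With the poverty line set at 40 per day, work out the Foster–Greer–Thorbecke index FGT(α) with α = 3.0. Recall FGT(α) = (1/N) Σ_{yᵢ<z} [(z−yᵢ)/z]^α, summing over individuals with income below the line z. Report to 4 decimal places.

Incomes under z: 19, 20, 22, 26, 32 (q = 5 of N = 7).
Shortfall ratios: (40−19)/40 = 0.5250; (40−20)/40 = 0.5000; (40−22)/40 = 0.4500; (40−26)/40 = 0.3500; (40−32)/40 = 0.2000.
Raised to α = 3.0: 0.14470; 0.12500; 0.09113; 0.04287; 0.00800.
Sum = 0.411703; FGT(3.0) = 0.411703 / 7 = 0.0588.

0.0588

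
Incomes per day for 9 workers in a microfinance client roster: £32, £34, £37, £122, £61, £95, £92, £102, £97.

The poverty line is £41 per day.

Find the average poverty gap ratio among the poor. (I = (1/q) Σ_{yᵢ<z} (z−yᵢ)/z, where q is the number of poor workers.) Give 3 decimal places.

Below the line: £32, £34, £37 (q = 3 of N = 9).
Shortfall ratios (z−y)/z: 0.2195, 0.1707, 0.0976; sum = 0.487805.
I averages over the q = 3 poor units only: 0.487805 / 3 = 0.163.

0.163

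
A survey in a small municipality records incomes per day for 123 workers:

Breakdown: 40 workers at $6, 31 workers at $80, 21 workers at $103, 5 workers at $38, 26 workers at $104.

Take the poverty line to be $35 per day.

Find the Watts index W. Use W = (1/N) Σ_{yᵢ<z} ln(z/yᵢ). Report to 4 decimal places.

0.5735

Poor units: 40×$6 (q = 40 of N = 123).
Log shortfalls: ln(35/6) = 1.7636 (×40).
W = 70.543544 / 123 = 0.5735.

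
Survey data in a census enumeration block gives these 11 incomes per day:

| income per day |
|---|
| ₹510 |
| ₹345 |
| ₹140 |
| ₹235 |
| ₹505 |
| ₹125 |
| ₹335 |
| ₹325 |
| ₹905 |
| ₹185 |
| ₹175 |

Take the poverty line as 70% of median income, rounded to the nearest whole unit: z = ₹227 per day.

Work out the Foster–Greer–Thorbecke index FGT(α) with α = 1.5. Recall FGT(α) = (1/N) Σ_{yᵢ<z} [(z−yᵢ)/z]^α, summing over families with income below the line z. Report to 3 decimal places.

Incomes under z: ₹125, ₹140, ₹175, ₹185 (q = 4 of N = 11).
Normalized shortfalls: (227−125)/227 = 0.4493; (227−140)/227 = 0.3833; (227−175)/227 = 0.2291; (227−185)/227 = 0.1850.
Raised to α = 1.5: 0.30120; 0.23727; 0.10964; 0.07959.
Sum = 0.727698; FGT(1.5) = 0.727698 / 11 = 0.066.

0.066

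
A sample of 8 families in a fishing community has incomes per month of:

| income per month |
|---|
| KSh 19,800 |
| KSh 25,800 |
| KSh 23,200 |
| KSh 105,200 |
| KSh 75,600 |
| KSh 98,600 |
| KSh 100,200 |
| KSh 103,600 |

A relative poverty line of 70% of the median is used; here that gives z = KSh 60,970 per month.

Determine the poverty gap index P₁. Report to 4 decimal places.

Incomes under z: KSh 19,800, KSh 23,200, KSh 25,800 (q = 3 of N = 8).
Gap ratios (z−y)/z: (60970−19800)/60970 = 0.6753; (60970−23200)/60970 = 0.6195; (60970−25800)/60970 = 0.5768.
Sum of shortfalls = 1.871576; P₁ averages over all N: 1.871576 / 8 = 0.2339.

0.2339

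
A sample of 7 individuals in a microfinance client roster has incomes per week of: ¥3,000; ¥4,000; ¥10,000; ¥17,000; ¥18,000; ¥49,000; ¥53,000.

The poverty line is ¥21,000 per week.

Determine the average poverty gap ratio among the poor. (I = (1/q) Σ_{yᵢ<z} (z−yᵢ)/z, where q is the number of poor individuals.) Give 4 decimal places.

0.5048

Poor units: ¥3,000, ¥4,000, ¥10,000, ¥17,000, ¥18,000 (q = 5 of N = 7).
Relative gaps: 0.8571, 0.8095, 0.5238, 0.1905, 0.1429; sum = 2.523810.
I averages over the q = 5 poor units only: 2.523810 / 5 = 0.5048.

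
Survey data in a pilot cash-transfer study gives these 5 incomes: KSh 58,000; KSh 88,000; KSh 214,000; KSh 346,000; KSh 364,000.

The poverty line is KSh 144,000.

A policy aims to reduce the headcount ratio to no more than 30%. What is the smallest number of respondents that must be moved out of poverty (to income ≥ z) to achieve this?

1

Currently q = 2 of N = 5 are below the line (H = 0.400).
A headcount ratio of at most 30% allows at most ⌊0.30 × 5⌋ = 1 poor respondents.
So at least 2 − 1 = 1 must be lifted.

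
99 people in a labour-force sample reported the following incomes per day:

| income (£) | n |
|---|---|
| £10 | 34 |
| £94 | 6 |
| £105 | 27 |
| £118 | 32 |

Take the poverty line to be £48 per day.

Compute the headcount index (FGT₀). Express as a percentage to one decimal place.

34 of the 99 people have income below £48.
H = 34/99 = 34.3%.

34.3%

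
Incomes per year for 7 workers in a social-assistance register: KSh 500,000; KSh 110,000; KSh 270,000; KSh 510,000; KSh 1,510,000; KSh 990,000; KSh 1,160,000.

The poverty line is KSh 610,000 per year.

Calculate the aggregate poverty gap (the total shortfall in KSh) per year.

Poor units: KSh 110,000, KSh 270,000, KSh 500,000, KSh 510,000 (q = 4 of N = 7).
Individual gaps: 610000−110000 = 500000; 610000−270000 = 340000; 610000−500000 = 110000; 610000−510000 = 100000.
Aggregate gap = KSh 1,050,000.

KSh 1,050,000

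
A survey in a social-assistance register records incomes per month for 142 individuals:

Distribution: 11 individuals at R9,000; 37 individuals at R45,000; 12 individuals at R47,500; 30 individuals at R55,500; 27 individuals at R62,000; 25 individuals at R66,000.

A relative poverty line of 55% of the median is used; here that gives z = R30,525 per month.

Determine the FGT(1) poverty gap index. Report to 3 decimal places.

0.055

Poor units: 11×R9,000 (q = 11 of N = 142).
Shortfall ratios: (30525−9000)/30525 = 0.7052 (×11).
Σ = 7.756757. Dividing by the full population N = 142 gives P₁ = 0.055.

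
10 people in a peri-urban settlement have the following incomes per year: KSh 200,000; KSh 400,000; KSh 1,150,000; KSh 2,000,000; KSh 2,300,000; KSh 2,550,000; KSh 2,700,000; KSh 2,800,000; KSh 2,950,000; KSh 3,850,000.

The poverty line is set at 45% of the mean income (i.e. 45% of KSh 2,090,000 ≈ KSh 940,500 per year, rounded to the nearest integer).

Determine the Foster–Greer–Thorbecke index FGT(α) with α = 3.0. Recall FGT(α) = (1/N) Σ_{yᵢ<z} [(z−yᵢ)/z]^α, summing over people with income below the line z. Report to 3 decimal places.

Below z: KSh 200,000, KSh 400,000 (q = 2 of N = 10).
Gap ratios (z−y)/z: (940500−200000)/940500 = 0.7873; (940500−400000)/940500 = 0.5747.
Raised to α = 3.0: 0.48809; 0.18981.
Sum = 0.677895; FGT(3.0) = 0.677895 / 10 = 0.068.

0.068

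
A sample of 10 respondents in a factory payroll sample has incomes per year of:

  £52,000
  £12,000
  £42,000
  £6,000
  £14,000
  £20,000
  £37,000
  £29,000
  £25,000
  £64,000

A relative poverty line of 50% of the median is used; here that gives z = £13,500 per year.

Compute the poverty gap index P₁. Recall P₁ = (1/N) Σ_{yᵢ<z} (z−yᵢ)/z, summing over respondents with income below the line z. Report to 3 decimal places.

Incomes under z: £6,000, £12,000 (q = 2 of N = 10).
Relative gaps: (13500−6000)/13500 = 0.5556; (13500−12000)/13500 = 0.1111.
Σ = 0.666667. Dividing by the full population N = 10 gives P₁ = 0.067.

0.067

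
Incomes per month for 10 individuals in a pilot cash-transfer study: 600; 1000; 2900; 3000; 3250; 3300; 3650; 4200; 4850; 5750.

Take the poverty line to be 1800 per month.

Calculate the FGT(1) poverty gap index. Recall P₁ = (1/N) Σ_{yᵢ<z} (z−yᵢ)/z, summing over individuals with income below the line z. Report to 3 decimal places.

Below the line: 600, 1000 (q = 2 of N = 10).
Normalized shortfalls: (1800−600)/1800 = 0.6667; (1800−1000)/1800 = 0.4444.
Σ = 1.111111. Dividing by the full population N = 10 gives P₁ = 0.111.

0.111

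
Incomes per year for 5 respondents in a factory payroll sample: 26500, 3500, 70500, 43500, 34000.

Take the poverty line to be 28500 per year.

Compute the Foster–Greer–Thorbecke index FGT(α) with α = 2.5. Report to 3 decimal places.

0.144

Incomes under z: 3500, 26500 (q = 2 of N = 5).
Normalized shortfalls: (28500−3500)/28500 = 0.8772; (28500−26500)/28500 = 0.0702.
Raised to α = 2.5: 0.72067; 0.00130.
Sum = 0.721977; FGT(2.5) = 0.721977 / 5 = 0.144.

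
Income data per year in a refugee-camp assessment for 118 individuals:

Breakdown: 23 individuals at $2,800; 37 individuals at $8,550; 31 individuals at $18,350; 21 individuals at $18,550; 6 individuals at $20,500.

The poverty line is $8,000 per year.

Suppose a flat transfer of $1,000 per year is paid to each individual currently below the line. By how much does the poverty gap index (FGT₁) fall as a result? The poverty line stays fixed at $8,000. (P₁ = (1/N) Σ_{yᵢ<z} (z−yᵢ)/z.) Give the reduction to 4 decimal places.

Before: below the line — 23×$2,800; poverty gap index (FGT₁) = 0.126695.
After the $1,000 transfer: below the line — 23×$3,800; poverty gap index (FGT₁) = 0.102331.
Reduction = 0.126695 − 0.102331 = 0.0244.

0.0244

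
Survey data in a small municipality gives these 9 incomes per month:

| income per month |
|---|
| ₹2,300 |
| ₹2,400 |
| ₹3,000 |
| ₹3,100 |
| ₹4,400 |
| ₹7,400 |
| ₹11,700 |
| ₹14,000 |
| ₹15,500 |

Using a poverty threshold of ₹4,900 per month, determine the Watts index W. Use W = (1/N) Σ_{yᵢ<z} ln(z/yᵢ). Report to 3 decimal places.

0.281

Incomes under z: ₹2,300, ₹2,400, ₹3,000, ₹3,100, ₹4,400 (q = 5 of N = 9).
ln(z/y) terms: ln(4900/2300) = 0.7563; ln(4900/2400) = 0.7138; ln(4900/3000) = 0.4906; ln(4900/3100) = 0.4578; ln(4900/4400) = 0.1076.
W = 2.526179 / 9 = 0.281.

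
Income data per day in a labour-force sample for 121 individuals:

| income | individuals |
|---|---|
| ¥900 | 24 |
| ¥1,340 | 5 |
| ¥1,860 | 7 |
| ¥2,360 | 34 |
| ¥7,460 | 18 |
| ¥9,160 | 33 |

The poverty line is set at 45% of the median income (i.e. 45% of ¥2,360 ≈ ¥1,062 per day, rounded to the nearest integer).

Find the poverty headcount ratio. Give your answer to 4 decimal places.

0.1983

24 of the 121 individuals have income below ¥1,062.
H = 24/121 = 0.1983.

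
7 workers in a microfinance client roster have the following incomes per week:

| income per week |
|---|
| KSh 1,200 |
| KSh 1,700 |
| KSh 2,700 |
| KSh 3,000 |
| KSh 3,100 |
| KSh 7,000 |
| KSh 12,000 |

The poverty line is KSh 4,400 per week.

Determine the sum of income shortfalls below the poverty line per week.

Incomes under z: KSh 1,200, KSh 1,700, KSh 2,700, KSh 3,000, KSh 3,100 (q = 5 of N = 7).
Individual gaps: 4400−1200 = 3200; 4400−1700 = 2700; 4400−2700 = 1700; 4400−3000 = 1400; 4400−3100 = 1300.
Aggregate gap = KSh 10,300.

KSh 10,300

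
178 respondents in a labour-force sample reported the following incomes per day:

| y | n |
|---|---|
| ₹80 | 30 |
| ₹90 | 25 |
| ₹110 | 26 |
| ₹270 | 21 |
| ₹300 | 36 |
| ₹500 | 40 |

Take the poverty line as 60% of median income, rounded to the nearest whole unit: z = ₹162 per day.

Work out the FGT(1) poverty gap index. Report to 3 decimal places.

0.195

Poor units: 30×₹80, 25×₹90, 26×₹110 (q = 81 of N = 178).
Normalized shortfalls: (162−80)/162 = 0.5062 (×30); (162−90)/162 = 0.4444 (×25); (162−110)/162 = 0.3210 (×26).
Sum of shortfalls = 34.641975; P₁ averages over all N: 34.641975 / 178 = 0.195.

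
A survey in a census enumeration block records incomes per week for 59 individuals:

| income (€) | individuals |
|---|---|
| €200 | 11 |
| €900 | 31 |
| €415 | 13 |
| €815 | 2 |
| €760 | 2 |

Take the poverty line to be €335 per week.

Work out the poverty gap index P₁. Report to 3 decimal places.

Below z: 11×€200 (q = 11 of N = 59).
Shortfall ratios: (335−200)/335 = 0.4030 (×11).
Σ = 4.432836. Dividing by the full population N = 59 gives P₁ = 0.075.

0.075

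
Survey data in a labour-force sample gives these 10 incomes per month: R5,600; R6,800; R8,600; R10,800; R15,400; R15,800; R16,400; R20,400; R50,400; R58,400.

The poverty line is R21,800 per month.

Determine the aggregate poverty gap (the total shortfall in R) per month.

R74,600

Below the line: R5,600, R6,800, R8,600, R10,800, R15,400, R15,800, R16,400, R20,400 (q = 8 of N = 10).
Individual gaps: 21800−5600 = 16200; 21800−6800 = 15000; 21800−8600 = 13200; 21800−10800 = 11000; 21800−15400 = 6400; 21800−15800 = 6000; 21800−16400 = 5400; 21800−20400 = 1400.
Aggregate gap = R74,600.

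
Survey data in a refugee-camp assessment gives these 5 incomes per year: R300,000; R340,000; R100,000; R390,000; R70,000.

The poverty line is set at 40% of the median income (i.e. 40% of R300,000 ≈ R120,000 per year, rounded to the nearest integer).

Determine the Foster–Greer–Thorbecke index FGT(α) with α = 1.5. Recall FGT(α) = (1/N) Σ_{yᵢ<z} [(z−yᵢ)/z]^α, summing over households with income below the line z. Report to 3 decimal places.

Incomes under z: R70,000, R100,000 (q = 2 of N = 5).
Relative gaps: (120000−70000)/120000 = 0.4167; (120000−100000)/120000 = 0.1667.
Raised to α = 1.5: 0.26896; 0.06804.
Sum = 0.336999; FGT(1.5) = 0.336999 / 5 = 0.067.

0.067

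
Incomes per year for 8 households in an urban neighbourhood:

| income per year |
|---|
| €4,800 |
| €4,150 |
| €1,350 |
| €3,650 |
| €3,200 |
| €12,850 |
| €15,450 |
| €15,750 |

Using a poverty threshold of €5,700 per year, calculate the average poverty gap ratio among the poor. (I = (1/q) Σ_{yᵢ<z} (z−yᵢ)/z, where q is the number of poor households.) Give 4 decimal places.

0.3982

Below z: €1,350, €3,200, €3,650, €4,150, €4,800 (q = 5 of N = 8).
Relative gaps: 0.7632, 0.4386, 0.3596, 0.2719, 0.1579; sum = 1.991228.
I averages over the q = 5 poor units only: 1.991228 / 5 = 0.3982.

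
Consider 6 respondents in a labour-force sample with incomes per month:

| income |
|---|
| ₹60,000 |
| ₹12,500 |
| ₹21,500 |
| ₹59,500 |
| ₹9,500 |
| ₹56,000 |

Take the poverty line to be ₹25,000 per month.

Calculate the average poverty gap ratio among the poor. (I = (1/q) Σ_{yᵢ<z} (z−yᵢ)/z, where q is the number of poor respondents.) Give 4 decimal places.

0.4200

Incomes under z: ₹9,500, ₹12,500, ₹21,500 (q = 3 of N = 6).
Shortfall ratios (z−y)/z: 0.6200, 0.5000, 0.1400; sum = 1.260000.
I averages over the q = 3 poor units only: 1.260000 / 3 = 0.4200.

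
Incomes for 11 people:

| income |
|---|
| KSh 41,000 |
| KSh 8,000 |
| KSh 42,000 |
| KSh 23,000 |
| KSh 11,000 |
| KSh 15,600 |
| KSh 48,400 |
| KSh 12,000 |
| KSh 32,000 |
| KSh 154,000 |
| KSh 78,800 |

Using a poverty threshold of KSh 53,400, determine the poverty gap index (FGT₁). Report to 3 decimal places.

Below z: KSh 8,000, KSh 11,000, KSh 12,000, KSh 15,600, KSh 23,000, KSh 32,000, KSh 41,000, KSh 42,000, KSh 48,400 (q = 9 of N = 11).
Relative gaps: (53400−8000)/53400 = 0.8502; (53400−11000)/53400 = 0.7940; (53400−12000)/53400 = 0.7753; (53400−15600)/53400 = 0.7079; (53400−23000)/53400 = 0.5693; (53400−32000)/53400 = 0.4007; (53400−41000)/53400 = 0.2322; (53400−42000)/53400 = 0.2135; (53400−48400)/53400 = 0.0936.
Sum of shortfalls = 4.636704; P₁ averages over all N: 4.636704 / 11 = 0.422.

0.422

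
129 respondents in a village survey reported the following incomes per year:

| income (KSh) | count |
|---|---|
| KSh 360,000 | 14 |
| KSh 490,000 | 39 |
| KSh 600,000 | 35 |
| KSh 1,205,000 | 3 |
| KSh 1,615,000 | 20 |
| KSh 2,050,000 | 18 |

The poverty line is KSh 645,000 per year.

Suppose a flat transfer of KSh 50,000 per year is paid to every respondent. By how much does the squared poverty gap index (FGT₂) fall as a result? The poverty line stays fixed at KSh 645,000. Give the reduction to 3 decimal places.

Before: below the line — 14×KSh 360,000, 39×KSh 490,000, 35×KSh 600,000; squared poverty gap index (FGT₂) = 0.03997.
After the KSh 50,000 transfer: below the line — 14×KSh 410,000, 39×KSh 540,000; squared poverty gap index (FGT₂) = 0.02242.
Reduction = 0.03997 − 0.02242 = 0.018.

0.018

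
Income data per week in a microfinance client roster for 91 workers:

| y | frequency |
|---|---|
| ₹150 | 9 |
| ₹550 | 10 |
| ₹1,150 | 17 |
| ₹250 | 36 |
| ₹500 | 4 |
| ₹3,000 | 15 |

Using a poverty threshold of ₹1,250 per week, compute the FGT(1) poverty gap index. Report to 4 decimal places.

Incomes under z: 9×₹150, 36×₹250, 4×₹500, 10×₹550, 17×₹1,150 (q = 76 of N = 91).
Gap ratios (z−y)/z: (1250−150)/1250 = 0.8800 (×9); (1250−250)/1250 = 0.8000 (×36); (1250−500)/1250 = 0.6000 (×4); (1250−550)/1250 = 0.5600 (×10); (1250−1150)/1250 = 0.0800 (×17).
Sum of shortfalls = 46.080000; P₁ averages over all N: 46.080000 / 91 = 0.5064.

0.5064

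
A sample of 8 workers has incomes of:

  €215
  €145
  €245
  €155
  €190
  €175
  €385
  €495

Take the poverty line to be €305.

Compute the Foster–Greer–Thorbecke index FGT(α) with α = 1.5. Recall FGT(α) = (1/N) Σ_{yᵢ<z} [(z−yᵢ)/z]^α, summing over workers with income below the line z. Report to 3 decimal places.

0.185

Poor units: €145, €155, €175, €190, €215, €245 (q = 6 of N = 8).
Shortfall ratios: (305−145)/305 = 0.5246; (305−155)/305 = 0.4918; (305−175)/305 = 0.4262; (305−190)/305 = 0.3770; (305−215)/305 = 0.2951; (305−245)/305 = 0.1967.
Raised to α = 1.5: 0.37995; 0.34490; 0.27827; 0.23152; 0.16029; 0.08725.
Sum = 1.482187; FGT(1.5) = 1.482187 / 8 = 0.185.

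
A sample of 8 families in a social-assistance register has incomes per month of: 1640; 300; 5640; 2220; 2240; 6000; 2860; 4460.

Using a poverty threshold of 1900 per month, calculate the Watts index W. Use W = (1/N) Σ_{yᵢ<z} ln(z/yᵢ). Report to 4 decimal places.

Below the line: 300, 1640 (q = 2 of N = 8).
Log gaps: ln(1900/300) = 1.8458; ln(1900/1640) = 0.1472.
W = 1.992984 / 8 = 0.2491.

0.2491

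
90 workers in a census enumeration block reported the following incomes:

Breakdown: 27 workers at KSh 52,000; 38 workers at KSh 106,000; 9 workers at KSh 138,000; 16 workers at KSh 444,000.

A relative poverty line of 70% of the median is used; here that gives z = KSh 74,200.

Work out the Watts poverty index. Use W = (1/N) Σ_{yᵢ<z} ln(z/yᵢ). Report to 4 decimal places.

Poor units: 27×KSh 52,000 (q = 27 of N = 90).
Log gaps: ln(74200/52000) = 0.3555 (×27).
W = 9.599052 / 90 = 0.1067.

0.1067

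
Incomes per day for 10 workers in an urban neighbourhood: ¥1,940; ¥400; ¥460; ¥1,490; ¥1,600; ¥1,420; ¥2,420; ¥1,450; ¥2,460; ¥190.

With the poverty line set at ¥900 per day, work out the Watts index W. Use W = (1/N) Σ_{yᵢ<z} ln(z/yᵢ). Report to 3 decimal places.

0.304

Incomes under z: ¥190, ¥400, ¥460 (q = 3 of N = 10).
Log gaps: ln(900/190) = 1.5554; ln(900/400) = 0.8109; ln(900/460) = 0.6712.
W = 3.037469 / 10 = 0.304.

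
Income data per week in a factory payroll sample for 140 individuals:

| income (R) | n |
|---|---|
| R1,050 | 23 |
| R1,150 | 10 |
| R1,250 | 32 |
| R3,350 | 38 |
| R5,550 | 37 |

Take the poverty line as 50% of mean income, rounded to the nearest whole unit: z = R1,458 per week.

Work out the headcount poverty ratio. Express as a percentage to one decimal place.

46.4%

65 of the 140 individuals have income below R1,458.
H = 65/140 = 46.4%.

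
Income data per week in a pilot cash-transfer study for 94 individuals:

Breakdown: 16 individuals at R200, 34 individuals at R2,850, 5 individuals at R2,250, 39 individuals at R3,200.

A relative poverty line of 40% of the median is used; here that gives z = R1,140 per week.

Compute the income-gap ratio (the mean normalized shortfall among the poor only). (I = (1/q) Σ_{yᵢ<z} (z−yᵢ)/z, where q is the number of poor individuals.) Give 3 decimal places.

0.825

Below z: 16×R200 (q = 16 of N = 94).
Relative gaps: 0.8246 (×16); sum = 13.192982.
The income-gap ratio divides by q (the poor only): 13.192982 / 16 = 0.825.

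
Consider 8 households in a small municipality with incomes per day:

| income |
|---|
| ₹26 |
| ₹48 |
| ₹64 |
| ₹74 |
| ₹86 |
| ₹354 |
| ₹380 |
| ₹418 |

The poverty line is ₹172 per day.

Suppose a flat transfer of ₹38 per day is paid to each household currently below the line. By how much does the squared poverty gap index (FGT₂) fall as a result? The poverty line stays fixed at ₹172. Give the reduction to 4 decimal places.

0.1500

Before: below the line — ₹26, ₹48, ₹64, ₹74, ₹86; squared poverty gap index (FGT₂) = 0.276146.
After the ₹38 transfer: below the line — ₹64, ₹86, ₹102, ₹112, ₹124; squared poverty gap index (FGT₂) = 0.126183.
Reduction = 0.276146 − 0.126183 = 0.1500.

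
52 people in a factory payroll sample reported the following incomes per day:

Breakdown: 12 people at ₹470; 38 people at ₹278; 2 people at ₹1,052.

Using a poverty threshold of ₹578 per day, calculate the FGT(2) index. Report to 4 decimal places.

0.2049

Poor units: 38×₹278, 12×₹470 (q = 50 of N = 52).
Gap ratios (z−y)/z: (578−278)/578 = 0.5190 (×38); (578−470)/578 = 0.1869 (×12).
Squared: 0.2694 (×38); 0.0349 (×12).
Sum = 10.655907; P₂ = 10.655907 / 52 = 0.2049.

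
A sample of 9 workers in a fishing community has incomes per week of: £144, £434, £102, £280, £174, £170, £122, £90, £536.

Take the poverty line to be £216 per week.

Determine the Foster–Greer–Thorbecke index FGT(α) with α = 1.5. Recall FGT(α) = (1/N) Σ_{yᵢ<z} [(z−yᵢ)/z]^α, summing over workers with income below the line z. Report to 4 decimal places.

0.1658

Poor units: £90, £102, £122, £144, £170, £174 (q = 6 of N = 9).
Shortfall ratios: (216−90)/216 = 0.5833; (216−102)/216 = 0.5278; (216−122)/216 = 0.4352; (216−144)/216 = 0.3333; (216−170)/216 = 0.2130; (216−174)/216 = 0.1944.
Raised to α = 1.5: 0.44553; 0.38342; 0.28709; 0.19245; 0.09828; 0.08574.
Sum = 1.492505; FGT(1.5) = 1.492505 / 9 = 0.1658.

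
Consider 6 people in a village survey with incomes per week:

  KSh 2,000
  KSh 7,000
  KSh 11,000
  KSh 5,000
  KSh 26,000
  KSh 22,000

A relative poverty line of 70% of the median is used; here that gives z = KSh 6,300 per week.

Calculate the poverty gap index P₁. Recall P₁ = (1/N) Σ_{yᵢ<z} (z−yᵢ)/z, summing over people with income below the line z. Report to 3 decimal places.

Below the line: KSh 2,000, KSh 5,000 (q = 2 of N = 6).
Shortfall ratios: (6300−2000)/6300 = 0.6825; (6300−5000)/6300 = 0.2063.
Σ = 0.888889. Dividing by the full population N = 6 gives P₁ = 0.148.

0.148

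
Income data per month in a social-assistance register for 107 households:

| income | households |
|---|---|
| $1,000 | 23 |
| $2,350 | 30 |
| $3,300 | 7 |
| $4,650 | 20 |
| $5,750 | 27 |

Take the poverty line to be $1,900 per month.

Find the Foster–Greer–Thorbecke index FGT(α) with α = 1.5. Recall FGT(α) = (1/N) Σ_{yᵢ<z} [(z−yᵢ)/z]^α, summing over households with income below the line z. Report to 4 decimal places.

Incomes under z: 23×$1,000 (q = 23 of N = 107).
Relative gaps: (1900−1000)/1900 = 0.4737 (×23).
Raised to α = 1.5: 0.32601 (×23).
Sum = 7.498272; FGT(1.5) = 7.498272 / 107 = 0.0701.

0.0701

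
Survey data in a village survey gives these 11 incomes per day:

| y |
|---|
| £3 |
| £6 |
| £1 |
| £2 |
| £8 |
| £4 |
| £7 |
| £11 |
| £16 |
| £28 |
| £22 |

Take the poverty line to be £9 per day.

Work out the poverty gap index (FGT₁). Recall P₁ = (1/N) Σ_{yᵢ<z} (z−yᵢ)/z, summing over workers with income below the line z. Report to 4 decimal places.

Below z: £1, £2, £3, £4, £6, £7, £8 (q = 7 of N = 11).
Shortfall ratios: (9−1)/9 = 0.8889; (9−2)/9 = 0.7778; (9−3)/9 = 0.6667; (9−4)/9 = 0.5556; (9−6)/9 = 0.3333; (9−7)/9 = 0.2222; (9−8)/9 = 0.1111.
Σ = 3.555556. Dividing by the full population N = 11 gives P₁ = 0.3232.

0.3232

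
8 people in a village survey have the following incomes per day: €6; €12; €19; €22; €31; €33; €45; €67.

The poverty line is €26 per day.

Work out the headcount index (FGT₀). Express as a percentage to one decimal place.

50.0%

4 of the 8 people have income below €26.
H = 4/8 = 50.0%.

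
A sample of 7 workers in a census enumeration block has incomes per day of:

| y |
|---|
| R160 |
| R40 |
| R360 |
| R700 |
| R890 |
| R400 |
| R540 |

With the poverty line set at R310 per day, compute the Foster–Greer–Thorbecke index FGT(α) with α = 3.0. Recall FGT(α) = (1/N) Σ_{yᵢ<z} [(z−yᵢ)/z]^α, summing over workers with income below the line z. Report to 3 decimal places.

0.111

Poor units: R40, R160 (q = 2 of N = 7).
Relative gaps: (310−40)/310 = 0.8710; (310−160)/310 = 0.4839.
Raised to α = 3.0: 0.66070; 0.11329.
Sum = 0.773992; FGT(3.0) = 0.773992 / 7 = 0.111.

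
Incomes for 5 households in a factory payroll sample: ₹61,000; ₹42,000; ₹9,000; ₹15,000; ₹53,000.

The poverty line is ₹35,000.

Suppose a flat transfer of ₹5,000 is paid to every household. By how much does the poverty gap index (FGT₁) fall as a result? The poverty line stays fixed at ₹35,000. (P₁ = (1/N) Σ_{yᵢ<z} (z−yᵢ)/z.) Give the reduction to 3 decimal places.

Before: below the line — ₹9,000, ₹15,000; poverty gap index (FGT₁) = 0.26286.
After the ₹5,000 transfer: below the line — ₹14,000, ₹20,000; poverty gap index (FGT₁) = 0.20571.
Reduction = 0.26286 − 0.20571 = 0.057.

0.057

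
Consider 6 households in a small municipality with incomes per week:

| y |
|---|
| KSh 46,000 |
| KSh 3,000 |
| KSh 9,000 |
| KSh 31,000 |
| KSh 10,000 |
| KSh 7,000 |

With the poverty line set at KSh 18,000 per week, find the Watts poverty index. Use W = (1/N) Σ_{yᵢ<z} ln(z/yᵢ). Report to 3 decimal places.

Below z: KSh 3,000, KSh 7,000, KSh 9,000, KSh 10,000 (q = 4 of N = 6).
Log gaps: ln(18000/3000) = 1.7918; ln(18000/7000) = 0.9445; ln(18000/9000) = 0.6931; ln(18000/10000) = 0.5878.
W = 4.017155 / 6 = 0.670.

0.670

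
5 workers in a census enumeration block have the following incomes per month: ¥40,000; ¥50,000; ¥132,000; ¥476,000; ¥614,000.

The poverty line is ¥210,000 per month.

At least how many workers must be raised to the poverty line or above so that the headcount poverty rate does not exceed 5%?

3

3 of the 5 workers are poor, so H = 3/5 = 0.600.
A headcount ratio of at most 5% allows at most ⌊0.05 × 5⌋ = 0 poor workers.
So at least 3 − 0 = 3 must be lifted.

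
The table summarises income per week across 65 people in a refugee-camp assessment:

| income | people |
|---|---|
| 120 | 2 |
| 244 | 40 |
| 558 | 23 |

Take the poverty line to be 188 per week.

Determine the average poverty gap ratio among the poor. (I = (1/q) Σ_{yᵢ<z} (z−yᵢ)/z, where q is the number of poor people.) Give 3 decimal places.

Below z: 2×120 (q = 2 of N = 65).
Relative gaps: 0.3617 (×2); sum = 0.723404.
I averages over the q = 2 poor units only: 0.723404 / 2 = 0.362.

0.362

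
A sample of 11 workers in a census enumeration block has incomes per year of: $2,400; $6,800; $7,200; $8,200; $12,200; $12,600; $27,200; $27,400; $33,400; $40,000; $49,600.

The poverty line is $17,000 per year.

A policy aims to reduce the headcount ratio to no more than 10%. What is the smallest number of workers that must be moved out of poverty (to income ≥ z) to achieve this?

Currently q = 6 of N = 11 are below the line (H = 0.545).
A headcount ratio of at most 10% allows at most ⌊0.10 × 11⌋ = 1 poor workers.
So at least 6 − 1 = 5 must be lifted.

5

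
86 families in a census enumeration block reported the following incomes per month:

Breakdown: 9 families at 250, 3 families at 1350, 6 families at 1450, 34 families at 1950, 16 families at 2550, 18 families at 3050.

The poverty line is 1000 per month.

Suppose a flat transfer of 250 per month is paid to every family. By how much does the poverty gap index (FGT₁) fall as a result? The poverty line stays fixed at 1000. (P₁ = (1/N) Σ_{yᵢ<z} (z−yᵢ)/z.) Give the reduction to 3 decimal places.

0.026

Before: below the line — 9×250; poverty gap index (FGT₁) = 0.07849.
After the 250 transfer: below the line — 9×500; poverty gap index (FGT₁) = 0.05233.
Reduction = 0.07849 − 0.05233 = 0.026.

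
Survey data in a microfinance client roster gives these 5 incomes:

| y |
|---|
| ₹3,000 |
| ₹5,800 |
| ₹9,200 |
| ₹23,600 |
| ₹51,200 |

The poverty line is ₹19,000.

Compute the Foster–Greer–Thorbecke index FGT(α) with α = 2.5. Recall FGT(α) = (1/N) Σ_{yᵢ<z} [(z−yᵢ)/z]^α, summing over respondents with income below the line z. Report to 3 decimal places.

Below z: ₹3,000, ₹5,800, ₹9,200 (q = 3 of N = 5).
Relative gaps: (19000−3000)/19000 = 0.8421; (19000−5800)/19000 = 0.6947; (19000−9200)/19000 = 0.5158.
Raised to α = 2.5: 0.65075; 0.40230; 0.19107.
Sum = 1.244118; FGT(2.5) = 1.244118 / 5 = 0.249.

0.249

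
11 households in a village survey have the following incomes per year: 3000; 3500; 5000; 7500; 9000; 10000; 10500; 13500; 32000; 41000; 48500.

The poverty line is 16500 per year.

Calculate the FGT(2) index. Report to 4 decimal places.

0.2364

Below z: 3000, 3500, 5000, 7500, 9000, 10000, 10500, 13500 (q = 8 of N = 11).
Normalized shortfalls: (16500−3000)/16500 = 0.8182; (16500−3500)/16500 = 0.7879; (16500−5000)/16500 = 0.6970; (16500−7500)/16500 = 0.5455; (16500−9000)/16500 = 0.4545; (16500−10000)/16500 = 0.3939; (16500−10500)/16500 = 0.3636; (16500−13500)/16500 = 0.1818.
Squared: 0.6694; 0.6208; 0.4858; 0.2975; 0.2066; 0.1552; 0.1322; 0.0331.
Sum = 2.600551; P₂ = 2.600551 / 11 = 0.2364.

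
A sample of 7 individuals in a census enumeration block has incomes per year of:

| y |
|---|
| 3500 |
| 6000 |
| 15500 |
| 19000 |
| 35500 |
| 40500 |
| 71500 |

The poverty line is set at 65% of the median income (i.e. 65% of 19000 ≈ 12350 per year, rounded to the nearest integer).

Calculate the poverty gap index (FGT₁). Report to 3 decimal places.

Below the line: 3500, 6000 (q = 2 of N = 7).
Relative gaps: (12350−3500)/12350 = 0.7166; (12350−6000)/12350 = 0.5142.
Σ = 1.230769. Dividing by the full population N = 7 gives P₁ = 0.176.

0.176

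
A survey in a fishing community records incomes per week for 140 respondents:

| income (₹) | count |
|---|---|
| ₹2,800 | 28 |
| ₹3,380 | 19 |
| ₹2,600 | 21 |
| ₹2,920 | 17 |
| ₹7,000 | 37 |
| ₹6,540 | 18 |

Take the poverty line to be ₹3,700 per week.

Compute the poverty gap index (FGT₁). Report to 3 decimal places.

Below z: 21×₹2,600, 28×₹2,800, 17×₹2,920, 19×₹3,380 (q = 85 of N = 140).
Gap ratios (z−y)/z: (3700−2600)/3700 = 0.2973 (×21); (3700−2800)/3700 = 0.2432 (×28); (3700−2920)/3700 = 0.2108 (×17); (3700−3380)/3700 = 0.0865 (×19).
Sum of shortfalls = 18.281081; P₁ averages over all N: 18.281081 / 140 = 0.131.

0.131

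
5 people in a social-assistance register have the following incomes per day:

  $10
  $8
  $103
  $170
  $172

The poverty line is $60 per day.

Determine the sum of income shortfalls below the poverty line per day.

Poor units: $8, $10 (q = 2 of N = 5).
Individual gaps: 60−8 = 52; 60−10 = 50.
Aggregate gap = $102.

$102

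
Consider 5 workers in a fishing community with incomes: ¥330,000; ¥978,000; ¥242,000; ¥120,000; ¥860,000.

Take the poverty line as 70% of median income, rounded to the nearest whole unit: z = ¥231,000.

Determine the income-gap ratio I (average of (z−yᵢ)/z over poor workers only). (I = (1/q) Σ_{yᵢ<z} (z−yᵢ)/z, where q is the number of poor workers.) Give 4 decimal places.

Incomes under z: ¥120,000 (q = 1 of N = 5).
Shortfall ratios (z−y)/z: 0.4805; sum = 0.480519.
The income-gap ratio divides by q (the poor only): 0.480519 / 1 = 0.4805.

0.4805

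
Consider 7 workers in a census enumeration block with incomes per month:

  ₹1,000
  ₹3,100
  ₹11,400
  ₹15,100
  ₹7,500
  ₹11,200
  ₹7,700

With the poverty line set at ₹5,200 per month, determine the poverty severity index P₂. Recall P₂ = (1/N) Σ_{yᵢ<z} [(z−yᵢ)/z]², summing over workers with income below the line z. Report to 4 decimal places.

0.1165

Below z: ₹1,000, ₹3,100 (q = 2 of N = 7).
Normalized shortfalls: (5200−1000)/5200 = 0.8077; (5200−3100)/5200 = 0.4038.
Squared: 0.6524; 0.1631.
Sum = 0.815459; P₂ = 0.815459 / 7 = 0.1165.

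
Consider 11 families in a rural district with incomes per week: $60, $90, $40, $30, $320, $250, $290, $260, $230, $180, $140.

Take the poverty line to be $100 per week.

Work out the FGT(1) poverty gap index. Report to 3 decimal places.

Incomes under z: $30, $40, $60, $90 (q = 4 of N = 11).
Shortfall ratios: (100−30)/100 = 0.7000; (100−40)/100 = 0.6000; (100−60)/100 = 0.4000; (100−90)/100 = 0.1000.
Sum of shortfalls = 1.800000; P₁ averages over all N: 1.800000 / 11 = 0.164.

0.164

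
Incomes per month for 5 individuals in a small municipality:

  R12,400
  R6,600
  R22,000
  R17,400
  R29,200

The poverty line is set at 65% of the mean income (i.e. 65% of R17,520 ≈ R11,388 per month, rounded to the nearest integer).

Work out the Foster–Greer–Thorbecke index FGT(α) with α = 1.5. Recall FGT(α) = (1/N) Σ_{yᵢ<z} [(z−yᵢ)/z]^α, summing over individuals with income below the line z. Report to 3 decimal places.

0.055

Below z: R6,600 (q = 1 of N = 5).
Shortfall ratios: (11388−6600)/11388 = 0.4204.
Raised to α = 1.5: 0.27262.
Sum = 0.272621; FGT(1.5) = 0.272621 / 5 = 0.055.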